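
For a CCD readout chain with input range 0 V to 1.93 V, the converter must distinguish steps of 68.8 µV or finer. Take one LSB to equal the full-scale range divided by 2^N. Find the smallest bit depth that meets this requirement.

15 bits

V_FS = 1.93 V.
Required number of levels: 1.93/68.8 µV = 28052; smallest N with 2^N ≥ that is 15.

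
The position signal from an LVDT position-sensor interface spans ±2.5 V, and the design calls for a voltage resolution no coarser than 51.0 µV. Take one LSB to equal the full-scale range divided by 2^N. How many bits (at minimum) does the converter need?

The full-scale span is 2.5 − (-2.5) = 5 V.
Required number of levels: 5/51.0 µV = 98039; smallest N with 2^N ≥ that is 17.

17 bits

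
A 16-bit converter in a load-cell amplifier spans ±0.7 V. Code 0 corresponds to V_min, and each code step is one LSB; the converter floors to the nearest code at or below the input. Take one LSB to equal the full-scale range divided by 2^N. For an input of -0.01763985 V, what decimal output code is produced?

Full-scale range = 0.7 V − (-0.7 V) = 1.4 V. LSB = 1.4 V / 2^16 ≈ 21.36 µV.
V_in − V_min = -0.01763985 − (-0.7) = 0.68236015 V.
Divide by LSB: 0.68236015 × 65536/1.4 = 31942.2534.
Truncating gives code 31942.

31942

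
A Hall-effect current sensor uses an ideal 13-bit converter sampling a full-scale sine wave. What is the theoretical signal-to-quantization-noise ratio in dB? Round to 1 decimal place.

Ideal quantization SNR: 6.02 × 13 + 1.76 dB = 80.0 dB.

80.0 dB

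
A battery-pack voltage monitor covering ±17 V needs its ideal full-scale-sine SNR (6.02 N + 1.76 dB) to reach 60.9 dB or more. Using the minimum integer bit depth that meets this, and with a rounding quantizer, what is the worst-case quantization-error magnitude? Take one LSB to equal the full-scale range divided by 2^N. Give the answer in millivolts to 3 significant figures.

Range = 17 − (-17) = 34 V.
Required N = ⌈(60.9 − 1.76)/6.02⌉ = ⌈9.824⌉ = 10.
LSB = 34 V / 2^10 = 33.203 mV.
|e|_max = LSB/2 = 16.6 mV.

16.6 mV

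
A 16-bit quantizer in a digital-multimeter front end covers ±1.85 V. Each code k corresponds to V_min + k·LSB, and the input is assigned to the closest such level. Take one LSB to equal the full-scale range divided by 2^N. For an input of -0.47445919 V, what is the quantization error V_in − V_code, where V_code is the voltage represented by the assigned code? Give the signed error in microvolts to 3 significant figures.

+9.80 µV

The full-scale span is 1.85 − (-1.85) = 3.7 V. LSB = 3.7 V / 2^16 ≈ 56.46 µV.
(-0.47445919 − (-1.85)) / LSB = 1.37554081 × 65536/3.7 = 24364.1737. Nearest integer: k = 24364.
V_code = V_min + k × range/2^16 = -1.85 + 24364 × 3.7/65536 = -0.47446899414 V.
V_in − V_code = -0.47445919 − (-0.47446899414) = +9.80 µV.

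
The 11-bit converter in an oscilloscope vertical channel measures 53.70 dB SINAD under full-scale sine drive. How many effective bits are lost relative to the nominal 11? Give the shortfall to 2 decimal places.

2.37 bits

N_eff = (53.70 − 1.76)/6.02 = 8.6279 bits.
Lost resolution: 11 − 8.6279 = 2.3721 bits.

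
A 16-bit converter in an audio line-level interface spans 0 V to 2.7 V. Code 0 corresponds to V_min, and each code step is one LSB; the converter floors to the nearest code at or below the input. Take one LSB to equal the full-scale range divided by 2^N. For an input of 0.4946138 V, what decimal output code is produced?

Range is 2.7 V. LSB = 2.7 V / 2^16 ≈ 41.20 µV.
V_in − V_min = 0.4946138 − (0) = 0.4946138 V.
Divide by LSB: 0.4946138 × 65536/2.7 = 12005.5593.
Truncating gives code 12005.

12005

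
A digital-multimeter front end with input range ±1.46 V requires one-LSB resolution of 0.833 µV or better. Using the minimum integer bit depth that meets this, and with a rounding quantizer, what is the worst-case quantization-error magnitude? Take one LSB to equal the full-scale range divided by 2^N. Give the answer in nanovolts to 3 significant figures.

348 nV

Span: 1.46 V − (-1.46 V) = 2.92 V.
Need 2^N ≥ 2.92 V / 0.833 µV = 3.505e6 → N_min = 22.
One LSB is 2.92 V / 4194304 = 0.69618 µV.
|e|_max = LSB/2 = 348 nV.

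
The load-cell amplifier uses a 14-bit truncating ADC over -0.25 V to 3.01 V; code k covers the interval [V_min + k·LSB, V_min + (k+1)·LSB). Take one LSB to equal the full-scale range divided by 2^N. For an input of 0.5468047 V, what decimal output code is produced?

4004

The full-scale span is 3.01 − (-0.25) = 3.26 V. LSB = 3.26 V / 2^14 ≈ 199.0 µV.
(V_in − V_min) × 2^14/range = (0.5468047 − (-0.25)) × 16384/3.26 = 4004.555.
Floor → code = 4004.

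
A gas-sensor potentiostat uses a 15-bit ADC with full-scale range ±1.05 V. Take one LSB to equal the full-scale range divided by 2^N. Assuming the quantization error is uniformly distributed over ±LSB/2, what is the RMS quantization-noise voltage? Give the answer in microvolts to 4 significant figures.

Span: 1.05 V − (-1.05 V) = 2.1 V.
Step size = 2.1/32768 V = 64.0869 µV.
σ_q = LSB/√12 = 64.0869 µV/3.4641 = 18.50 µV.

18.50 µV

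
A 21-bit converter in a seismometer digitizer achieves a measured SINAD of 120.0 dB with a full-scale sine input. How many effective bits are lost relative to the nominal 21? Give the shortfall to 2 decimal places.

N_eff = (120.0 − 1.76)/6.02 = 19.6412 bits.
Shortfall = 21 − 19.6412 = 1.3588 bits.

1.36 bits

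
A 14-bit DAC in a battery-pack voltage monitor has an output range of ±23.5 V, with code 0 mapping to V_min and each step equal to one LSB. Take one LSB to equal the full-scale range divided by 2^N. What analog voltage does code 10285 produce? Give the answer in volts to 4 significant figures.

6.004 V

Span: 23.5 V − (-23.5 V) = 47 V. LSB = 47 V / 2^14.
Output = V_min + (10285/16384) × range = -23.5 + 0.627747 × 47 V
      = -23.5 V + 29.5041 V = 6.00409 V.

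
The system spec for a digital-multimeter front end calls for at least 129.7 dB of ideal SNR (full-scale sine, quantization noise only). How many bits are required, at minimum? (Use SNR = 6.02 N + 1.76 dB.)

6.02 N + 1.76 ≥ 129.7 gives N ≥ 21.252, so the minimum integer is 22.

22 bits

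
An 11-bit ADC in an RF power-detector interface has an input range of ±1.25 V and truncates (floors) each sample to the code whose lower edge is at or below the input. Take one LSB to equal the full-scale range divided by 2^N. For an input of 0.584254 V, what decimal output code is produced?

The full-scale span is 1.25 − (-1.25) = 2.5 V. LSB = 2.5 V / 2^11 ≈ 1.221 mV.
(V_in − V_min) × 2^11/range = (0.584254 − (-1.25)) × 2048/2.5 = 1502.621.
Floor → code = 1502.

1502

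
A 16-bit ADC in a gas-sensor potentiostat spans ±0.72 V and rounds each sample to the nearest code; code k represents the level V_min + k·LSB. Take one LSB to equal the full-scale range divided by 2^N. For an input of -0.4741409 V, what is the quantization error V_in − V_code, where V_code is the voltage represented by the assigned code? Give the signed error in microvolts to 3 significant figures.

Range = 0.72 − (-0.72) = 1.44 V. LSB = 1.44 V / 2^16 ≈ 21.97 µV.
Position in LSBs: (-0.4741409 − (-0.72)) × 65536/1.44 = 11189.3208; rounding gives k = 11189.
Reconstructed level: -0.72 + 11189 × 1.44/65536 V = -0.47414794922 V.
V_in − V_code = -0.4741409 − (-0.47414794922) = +7.05 µV.

+7.05 µV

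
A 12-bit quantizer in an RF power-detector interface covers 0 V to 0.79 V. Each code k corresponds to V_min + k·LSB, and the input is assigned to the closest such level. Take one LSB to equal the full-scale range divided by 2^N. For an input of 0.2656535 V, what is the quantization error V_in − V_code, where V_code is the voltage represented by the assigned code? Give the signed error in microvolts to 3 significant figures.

+70.0 µV

Full-scale range = 0.79 V. LSB = 0.79 V / 2^12 ≈ 192.9 µV.
(V_in − V_min)/LSB = (0.2656535 − (0)) × 4096/0.79 = 1377.3630 → nearest code k = 1377.
Reconstructed level: 0 + 1377 × 0.79/4096 V = 0.2655834961 V.
e = 0.2656535 − (0.2655834961) = +70.0 µV.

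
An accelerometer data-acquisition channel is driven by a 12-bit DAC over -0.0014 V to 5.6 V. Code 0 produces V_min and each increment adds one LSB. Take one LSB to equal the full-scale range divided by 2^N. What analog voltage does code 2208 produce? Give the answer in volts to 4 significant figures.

Span: 5.6 V − (-0.0014 V) = 5.6014 V. LSB = 5.6014 V / 2^12.
Output = V_min + (2208/4096) × range = -0.0014 + 0.539063 × 5.6014 V
      = -0.0014 V + 3.01950 V = 3.01810 V.

3.018 V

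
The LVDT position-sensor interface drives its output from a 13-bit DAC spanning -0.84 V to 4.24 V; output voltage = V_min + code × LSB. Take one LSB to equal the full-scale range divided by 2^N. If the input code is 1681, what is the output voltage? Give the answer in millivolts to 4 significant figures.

202.4 mV

Range = 4.24 − (-0.84) = 5.08 V. LSB = 5.08 V / 2^13.
V_out = V_min + code × LSB = -0.84 V + 1681 × 5.08 V / 8192
      = -0.84 + 1.04242 = 0.202417 V.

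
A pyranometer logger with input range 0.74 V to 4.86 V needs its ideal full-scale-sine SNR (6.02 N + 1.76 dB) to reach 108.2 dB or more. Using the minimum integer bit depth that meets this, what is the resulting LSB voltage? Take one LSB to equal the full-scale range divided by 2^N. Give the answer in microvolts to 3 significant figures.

The full-scale span is 4.86 − (0.74) = 4.12 V.
Required N = ⌈(108.2 − 1.76)/6.02⌉ = ⌈17.681⌉ = 18.
Step size = 4.12/262144 V = 15.7 µV.

15.7 µV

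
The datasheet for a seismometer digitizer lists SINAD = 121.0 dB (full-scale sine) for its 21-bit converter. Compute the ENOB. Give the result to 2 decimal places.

(121.0 − 1.76) / 6.02 = 119.24/6.02 = 19.8073 effective bits.

19.81 bits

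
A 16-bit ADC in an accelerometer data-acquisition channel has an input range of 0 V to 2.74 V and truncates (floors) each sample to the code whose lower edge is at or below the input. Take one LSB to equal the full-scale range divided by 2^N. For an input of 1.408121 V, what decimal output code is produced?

33679

Span = 2.74 V. LSB = 2.74 V / 2^16 ≈ 41.81 µV.
code = ⌊(V_in − V_min)/LSB⌋ = ⌊(V_in − V_min) × 2^16 / range⌋
     = ⌊(1.408121 − (0)) × 65536 / 2.74⌋ = ⌊1.408121 × 65536/2.74⌋
     = ⌊33679.788⌋ = 33679.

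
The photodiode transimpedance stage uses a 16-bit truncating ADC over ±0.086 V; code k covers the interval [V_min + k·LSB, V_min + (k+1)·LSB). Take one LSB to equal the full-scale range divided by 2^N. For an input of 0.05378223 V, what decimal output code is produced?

Range = 0.086 − (-0.086) = 0.172 V. LSB = 0.172 V / 2^16 ≈ 2.625 µV.
V_in − V_min = 0.05378223 − (-0.086) = 0.13978223 V.
Divide by LSB: 0.13978223 × 65536/0.172 = 53260.2804.
Truncating gives code 53260.

53260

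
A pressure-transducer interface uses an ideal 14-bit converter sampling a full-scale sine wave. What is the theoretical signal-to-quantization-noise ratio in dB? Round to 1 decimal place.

86.0 dB

SNR = 6.02·14 + 1.76 = 86.04 dB.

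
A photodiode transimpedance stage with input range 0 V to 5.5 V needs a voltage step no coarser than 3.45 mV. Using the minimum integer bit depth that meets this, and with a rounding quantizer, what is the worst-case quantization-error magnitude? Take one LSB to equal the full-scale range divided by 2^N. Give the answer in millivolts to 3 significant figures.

1.34 mV

Range is 5.5 V.
Need 2^N ≥ 5.5 V / 3.45 mV = 1594 → N_min = 11.
Step size = 5.5/2048 V = 2.6855 mV.
|e|_max = LSB/2 = 1.34 mV.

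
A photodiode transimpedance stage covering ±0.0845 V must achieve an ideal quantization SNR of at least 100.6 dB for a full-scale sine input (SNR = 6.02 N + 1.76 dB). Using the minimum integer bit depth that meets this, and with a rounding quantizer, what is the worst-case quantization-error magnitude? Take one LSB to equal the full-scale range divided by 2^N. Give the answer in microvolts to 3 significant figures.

Full-scale range = 0.0845 V − (-0.0845 V) = 0.169 V.
Required N = ⌈(100.6 − 1.76)/6.02⌉ = ⌈16.419⌉ = 17.
LSB = 0.169 V ÷ 2^17 = 0.169/131072 V = 1.2894 µV.
Half an LSB is 0.645 µV.

0.645 µV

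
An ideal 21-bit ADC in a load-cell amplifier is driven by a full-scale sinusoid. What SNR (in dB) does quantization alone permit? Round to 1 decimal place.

128.2 dB

SNR = 6.02·21 + 1.76 = 128.18 dB.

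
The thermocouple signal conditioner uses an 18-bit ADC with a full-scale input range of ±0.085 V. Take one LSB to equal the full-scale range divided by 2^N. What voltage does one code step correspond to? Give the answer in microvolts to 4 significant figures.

Range = 0.085 − (-0.085) = 0.17 V.
There are 2^18 = 262144 steps.
Step size = 0.17/262144 V = 0.6485 µV.

0.6485 µV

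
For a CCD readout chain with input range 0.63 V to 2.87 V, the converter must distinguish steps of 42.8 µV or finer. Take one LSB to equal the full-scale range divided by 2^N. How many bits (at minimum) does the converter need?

16 bits

The full-scale span is 2.87 − (0.63) = 2.24 V.
2.24 V / 42.8 µV = 52340. Since 2^15 = 32768 and 2^16 = 65536, N = 16.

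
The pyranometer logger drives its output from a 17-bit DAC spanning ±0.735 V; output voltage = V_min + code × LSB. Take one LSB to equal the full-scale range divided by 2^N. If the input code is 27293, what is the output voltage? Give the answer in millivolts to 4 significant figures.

Range = 0.735 − (-0.735) = 1.47 V. LSB = 1.47 V / 2^17.
V_out = -0.735 + 27293 × (1.47/131072) V
      = -0.735 V + 0.306097 V = -0.428903 V.

-428.9 mV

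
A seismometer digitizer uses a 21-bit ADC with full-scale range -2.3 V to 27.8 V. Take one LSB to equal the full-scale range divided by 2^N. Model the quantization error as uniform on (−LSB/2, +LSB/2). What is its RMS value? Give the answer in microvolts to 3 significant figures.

4.14 µV

Span: 27.8 V − (-2.3 V) = 30.1 V.
LSB = 30.1 V ÷ 2^21 = 30.1/2097152 V = 14.353 µV.
RMS of a uniform error over width LSB is LSB/√12 = 4.14 µV.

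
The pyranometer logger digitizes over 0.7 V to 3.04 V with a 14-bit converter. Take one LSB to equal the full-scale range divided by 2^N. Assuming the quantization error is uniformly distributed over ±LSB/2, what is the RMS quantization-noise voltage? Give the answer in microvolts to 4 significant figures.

Span: 3.04 V − (0.7 V) = 2.34 V.
LSB = 2.34 V ÷ 2^14 = 2.34/16384 V = 142.822 µV.
σ_q = LSB/√12 = 142.822 µV/3.4641 = 41.23 µV.

41.23 µV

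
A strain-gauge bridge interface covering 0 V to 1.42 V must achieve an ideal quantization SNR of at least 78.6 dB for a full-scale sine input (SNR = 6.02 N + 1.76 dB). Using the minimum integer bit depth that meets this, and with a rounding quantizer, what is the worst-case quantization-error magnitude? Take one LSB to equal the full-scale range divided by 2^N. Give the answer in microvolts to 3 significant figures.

86.7 µV

V_FS = 1.42 V.
Solving 6.02 N ≥ 78.6 − 1.76: N ≥ 12.764. Round up → N = 13.
LSB = 1.42 V ÷ 2^13 = 1.42/8192 V = 173.34 µV.
Max error for round-to-nearest is LSB/2 = 86.7 µV.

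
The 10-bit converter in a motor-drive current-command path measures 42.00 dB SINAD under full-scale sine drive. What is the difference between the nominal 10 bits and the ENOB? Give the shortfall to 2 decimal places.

3.32 bits

Effective bits = (42.00 − 1.76)/6.02 = 6.6844.
10 − 6.6844 = 3.32 bits below nominal.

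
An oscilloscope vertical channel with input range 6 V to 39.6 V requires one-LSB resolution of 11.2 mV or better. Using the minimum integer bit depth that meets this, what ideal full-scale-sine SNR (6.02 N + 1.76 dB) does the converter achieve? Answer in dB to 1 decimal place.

Full-scale range = 39.6 V − (6 V) = 33.6 V.
33.6 V / 11.2 mV = 3000. Since 2^11 = 2048 and 2^12 = 4096, N = 12.
6.02(12) + 1.76 = 74.00 dB.

74.0 dB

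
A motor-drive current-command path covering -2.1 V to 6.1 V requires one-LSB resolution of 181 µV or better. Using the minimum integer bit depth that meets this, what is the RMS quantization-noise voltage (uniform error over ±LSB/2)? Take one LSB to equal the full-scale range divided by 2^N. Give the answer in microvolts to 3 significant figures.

Span: 6.1 V − (-2.1 V) = 8.2 V.
8.2 V / 181 µV = 45300. Since 2^15 = 32768 and 2^16 = 65536, N = 16.
Step size = 8.2/65536 V = 125.12 µV.
V_rms = LSB/√12 = 36.1 µV.

36.1 µV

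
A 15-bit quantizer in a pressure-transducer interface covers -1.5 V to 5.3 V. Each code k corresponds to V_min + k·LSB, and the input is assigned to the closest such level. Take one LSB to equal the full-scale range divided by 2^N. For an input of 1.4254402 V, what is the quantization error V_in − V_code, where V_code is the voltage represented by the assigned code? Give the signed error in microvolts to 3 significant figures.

Range = 5.3 − (-1.5) = 6.8 V. LSB = 6.8 V / 2^15 ≈ 207.5 µV.
(1.4254402 − (-1.5)) / LSB = 2.9254402 × 32768/6.8 = 14097.1801. Nearest integer: k = 14097.
V_code = -1.5 + (14097/32768) × 6.8 = 1.4254028320 V.
Error = V_in − V_code = 1.4254402 − (1.4254028320) = +37.4 µV.

+37.4 µV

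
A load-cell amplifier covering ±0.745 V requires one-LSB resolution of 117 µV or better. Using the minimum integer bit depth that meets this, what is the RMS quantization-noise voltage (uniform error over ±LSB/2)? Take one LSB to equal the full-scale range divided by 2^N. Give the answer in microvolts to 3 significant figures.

26.3 µV

The full-scale span is 0.745 − (-0.745) = 1.49 V.
Required number of levels: 1.49/117 µV = 12735; smallest N with 2^N ≥ that is 14.
One LSB is 1.49 V / 16384 = 90.942 µV.
V_rms = LSB/√12 = 26.3 µV.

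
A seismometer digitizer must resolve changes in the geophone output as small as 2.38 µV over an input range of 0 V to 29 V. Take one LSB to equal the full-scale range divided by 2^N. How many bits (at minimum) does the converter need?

24 bits

Full-scale range = 29 V.
29 V / 2.38 µV = 1.218e7. Since 2^23 = 8388608 and 2^24 = 16777216, N = 24.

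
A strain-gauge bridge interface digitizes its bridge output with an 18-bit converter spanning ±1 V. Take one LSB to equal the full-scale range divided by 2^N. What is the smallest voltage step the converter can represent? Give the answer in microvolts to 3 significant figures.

Full-scale range = 1 V − (-1 V) = 2 V.
Number of codes = 2^18 = 262144.
LSB = 2 V / 2^18 = 7.63 µV.

7.63 µV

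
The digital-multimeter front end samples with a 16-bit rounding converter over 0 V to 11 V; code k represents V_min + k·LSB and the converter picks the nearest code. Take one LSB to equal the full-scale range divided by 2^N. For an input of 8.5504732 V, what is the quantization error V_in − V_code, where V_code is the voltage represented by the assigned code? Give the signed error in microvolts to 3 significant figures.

+27.6 µV

Range is 11 V. LSB = 11 V / 2^16 ≈ 167.8 µV.
(V_in − V_min)/LSB = (8.5504732 − (0)) × 65536/11 = 50942.1647 → nearest code k = 50942.
V_code = V_min + k × range/2^16 = 0 + 50942 × 11/65536 = 8.5504455566 V.
e = 8.5504732 − (8.5504455566) = +27.6 µV.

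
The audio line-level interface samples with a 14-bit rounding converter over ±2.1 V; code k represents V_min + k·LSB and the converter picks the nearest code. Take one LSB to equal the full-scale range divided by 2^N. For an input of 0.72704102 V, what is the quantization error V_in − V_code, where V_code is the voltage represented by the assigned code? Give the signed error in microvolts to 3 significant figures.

+39.1 µV

Full-scale range = 2.1 V − (-2.1 V) = 4.2 V. LSB = 4.2 V / 2^14 ≈ 256.3 µV.
(V_in − V_min)/LSB = (0.72704102 − (-2.1)) × 16384/4.2 = 11028.1524 → nearest code k = 11028.
V_code = -2.1 + (11028/16384) × 4.2 = 0.72700195313 V.
V_in − V_code = 0.72704102 − (0.72700195313) = +39.1 µV.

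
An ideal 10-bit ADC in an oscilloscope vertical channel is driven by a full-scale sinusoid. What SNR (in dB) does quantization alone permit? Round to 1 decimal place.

62.0 dB

For an ideal N-bit converter with full-scale sine input, SNR = 6.02 N + 1.76 dB. SNR = 6.02 × 10 + 1.76 = 60.20 + 1.76 = 61.96 dB.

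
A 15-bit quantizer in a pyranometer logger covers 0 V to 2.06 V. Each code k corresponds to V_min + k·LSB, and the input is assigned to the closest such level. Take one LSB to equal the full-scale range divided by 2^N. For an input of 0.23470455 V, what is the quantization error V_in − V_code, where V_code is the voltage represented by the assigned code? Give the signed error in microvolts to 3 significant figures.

V_FS = 2.06 V. LSB = 2.06 V / 2^15 ≈ 62.87 µV.
(V_in − V_min)/LSB = (0.23470455 − (0)) × 32768/2.06 = 3733.3974 → nearest code k = 3733.
V_code = V_min + k × range/2^15 = 0 + 3733 × 2.06/32768 = 0.23467956543 V.
V_in − V_code = 0.23470455 − (0.23467956543) = +25.0 µV.

+25.0 µV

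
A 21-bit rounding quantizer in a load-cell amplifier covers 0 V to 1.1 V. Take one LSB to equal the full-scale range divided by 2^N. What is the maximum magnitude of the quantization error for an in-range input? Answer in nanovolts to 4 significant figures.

262.3 nV

Range is 1.1 V.
LSB = 1.1 V ÷ 2^21 = 1.1/2097152 V = 0.524521 µV.
A rounding quantizer has |error| ≤ LSB/2 = 262.3 nV.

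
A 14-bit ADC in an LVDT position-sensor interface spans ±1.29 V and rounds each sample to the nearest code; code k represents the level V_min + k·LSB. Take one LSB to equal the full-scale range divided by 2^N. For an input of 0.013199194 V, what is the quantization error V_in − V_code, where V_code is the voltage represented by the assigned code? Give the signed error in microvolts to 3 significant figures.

Span: 1.29 V − (-1.29 V) = 2.58 V. LSB = 2.58 V / 2^14 ≈ 157.5 µV.
Position in LSBs: (0.013199194 − (-1.29)) × 16384/2.58 = 8275.8200; rounding gives k = 8276.
V_code = -1.29 + (8276/16384) × 2.58 = 0.013227539063 V.
V_in − V_code = 0.013199194 − (0.013227539063) = −28.3 µV.

−28.3 µV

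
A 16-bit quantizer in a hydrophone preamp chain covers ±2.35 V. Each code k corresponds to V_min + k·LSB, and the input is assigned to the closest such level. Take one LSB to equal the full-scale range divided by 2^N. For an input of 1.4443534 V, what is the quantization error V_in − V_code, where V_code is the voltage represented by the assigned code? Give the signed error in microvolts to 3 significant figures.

The full-scale span is 2.35 − (-2.35) = 4.7 V. LSB = 4.7 V / 2^16 ≈ 71.72 µV.
Position in LSBs: (1.4443534 − (-2.35)) × 65536/4.7 = 52907.8180; rounding gives k = 52908.
V_code = V_min + k × range/2^16 = -2.35 + 52908 × 4.7/65536 = 1.4443664551 V.
Error = V_in − V_code = 1.4443534 − (1.4443664551) = −13.1 µV.

−13.1 µV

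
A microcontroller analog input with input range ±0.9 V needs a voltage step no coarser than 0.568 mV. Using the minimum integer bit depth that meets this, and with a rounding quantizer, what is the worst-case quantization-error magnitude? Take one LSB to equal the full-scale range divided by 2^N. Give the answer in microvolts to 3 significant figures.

220 µV

The full-scale span is 0.9 − (-0.9) = 1.8 V.
Required number of levels: 1.8/0.568 mV = 3169.0; smallest N with 2^N ≥ that is 12.
One LSB is 1.8 V / 4096 = 439.45 µV.
Half an LSB is 220 µV.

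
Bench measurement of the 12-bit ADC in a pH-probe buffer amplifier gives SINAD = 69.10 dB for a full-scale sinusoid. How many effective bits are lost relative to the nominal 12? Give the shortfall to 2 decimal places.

ENOB = (SINAD − 1.76)/6.02 = (69.10 − 1.76)/6.02 = 11.1860 bits.
12 − 11.1860 = 0.81 bits below nominal.

0.81 bits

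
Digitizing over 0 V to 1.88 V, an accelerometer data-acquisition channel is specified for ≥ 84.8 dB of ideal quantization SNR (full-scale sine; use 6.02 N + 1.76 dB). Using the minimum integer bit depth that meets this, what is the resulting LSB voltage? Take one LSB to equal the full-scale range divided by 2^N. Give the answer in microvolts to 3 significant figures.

Span = 1.88 V.
Solving 6.02 N ≥ 84.8 − 1.76: N ≥ 13.794. Round up → N = 14.
LSB = 1.88 V ÷ 2^14 = 1.88/16384 V = 115 µV.

115 µV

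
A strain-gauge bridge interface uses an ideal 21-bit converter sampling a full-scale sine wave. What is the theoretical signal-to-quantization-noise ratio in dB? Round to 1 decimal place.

SNR = 6.02·21 + 1.76 = 128.18 dB.

128.2 dB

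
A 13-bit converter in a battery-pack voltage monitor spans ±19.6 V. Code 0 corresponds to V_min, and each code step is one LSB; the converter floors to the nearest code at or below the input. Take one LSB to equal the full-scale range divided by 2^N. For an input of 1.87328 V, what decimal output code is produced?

4487

Range = 19.6 − (-19.6) = 39.2 V. LSB = 39.2 V / 2^13 ≈ 4.785 mV.
V_in − V_min = 1.87328 − (-19.6) = 21.47328 V.
Divide by LSB: 21.47328 × 8192/39.2 = 4487.4773.
Truncating gives code 4487.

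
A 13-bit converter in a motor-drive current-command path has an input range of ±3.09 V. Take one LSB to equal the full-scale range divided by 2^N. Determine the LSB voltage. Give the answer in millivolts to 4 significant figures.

Full-scale range = 3.09 V − (-3.09 V) = 6.18 V.
2^13 = 8192 levels.
One LSB is 6.18 V / 8192 = 0.7544 mV.

0.7544 mV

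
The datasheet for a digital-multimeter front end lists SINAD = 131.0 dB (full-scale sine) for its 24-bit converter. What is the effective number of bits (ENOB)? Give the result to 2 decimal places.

Inverting SNR = 6.02 N + 1.76: N_eff = (131.0 − 1.76)/6.02 = 21.4684.

21.47 bits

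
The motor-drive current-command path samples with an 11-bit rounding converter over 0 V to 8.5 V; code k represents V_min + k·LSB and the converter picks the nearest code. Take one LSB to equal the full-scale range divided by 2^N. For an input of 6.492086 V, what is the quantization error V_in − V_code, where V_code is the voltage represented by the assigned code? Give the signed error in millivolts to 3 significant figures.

Full-scale range = 8.5 V. LSB = 8.5 V / 2^11 ≈ 4.150 mV.
Position in LSBs: (6.492086 − (0)) × 2048/8.5 = 1564.2108; rounding gives k = 1564.
V_code = 0 + (1564/2048) × 8.5 = 6.491210938 V.
Error = V_in − V_code = 6.492086 − (6.491210938) = +0.875 mV.

+0.875 mV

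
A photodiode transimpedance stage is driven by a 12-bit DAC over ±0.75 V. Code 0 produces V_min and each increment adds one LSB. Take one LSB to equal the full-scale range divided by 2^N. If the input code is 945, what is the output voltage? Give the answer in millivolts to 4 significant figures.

Full-scale range = 0.75 V − (-0.75 V) = 1.5 V. LSB = 1.5 V / 2^12.
Output = V_min + (945/4096) × range = -0.75 + 0.230713 × 1.5 V
      = -0.75 + 0.346069 = -0.403931 V.

-403.9 mV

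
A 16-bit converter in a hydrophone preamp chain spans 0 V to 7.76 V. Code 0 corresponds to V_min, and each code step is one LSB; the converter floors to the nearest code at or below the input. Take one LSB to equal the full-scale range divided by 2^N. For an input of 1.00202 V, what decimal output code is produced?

Full-scale range = 7.76 V. LSB = 7.76 V / 2^16 ≈ 118.4 µV.
(V_in − V_min) × 2^16/range = (1.00202 − (0)) × 65536/7.76 = 8462.420.
Floor → code = 8462.

8462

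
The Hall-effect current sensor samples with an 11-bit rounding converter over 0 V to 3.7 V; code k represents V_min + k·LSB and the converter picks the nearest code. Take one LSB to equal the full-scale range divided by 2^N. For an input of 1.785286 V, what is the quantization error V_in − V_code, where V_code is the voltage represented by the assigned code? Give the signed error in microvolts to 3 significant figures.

Range is 3.7 V. LSB = 3.7 V / 2^11 ≈ 1.807 mV.
Position in LSBs: (1.785286 − (0)) × 2048/3.7 = 988.1799; rounding gives k = 988.
V_code = V_min + k × range/2^11 = 0 + 988 × 3.7/2048 = 1.784960938 V.
Error = V_in − V_code = 1.785286 − (1.784960938) = +325 µV.

+325 µV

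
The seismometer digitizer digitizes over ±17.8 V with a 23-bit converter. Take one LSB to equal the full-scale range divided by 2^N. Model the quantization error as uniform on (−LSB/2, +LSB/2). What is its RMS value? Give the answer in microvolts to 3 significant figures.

The full-scale span is 17.8 − (-17.8) = 35.6 V.
One LSB is 35.6 V / 8388608 = 4.2439 µV.
σ_q = LSB/√12 = 4.2439 µV/3.4641 = 1.23 µV.

1.23 µV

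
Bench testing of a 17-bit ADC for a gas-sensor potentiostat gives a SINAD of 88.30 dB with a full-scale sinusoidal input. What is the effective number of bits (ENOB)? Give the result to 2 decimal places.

Inverting SNR = 6.02 N + 1.76: N_eff = (88.30 − 1.76)/6.02 = 14.3754.

14.38 bits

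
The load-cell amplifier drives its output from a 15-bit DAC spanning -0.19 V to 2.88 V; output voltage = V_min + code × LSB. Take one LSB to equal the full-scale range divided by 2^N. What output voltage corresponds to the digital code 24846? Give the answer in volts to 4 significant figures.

2.138 V

Full-scale range = 2.88 V − (-0.19 V) = 3.07 V. LSB = 3.07 V / 2^15.
V_out = -0.19 + 24846 × (3.07/32768) V
      = -0.19 + 2.32780 = 2.13780 V.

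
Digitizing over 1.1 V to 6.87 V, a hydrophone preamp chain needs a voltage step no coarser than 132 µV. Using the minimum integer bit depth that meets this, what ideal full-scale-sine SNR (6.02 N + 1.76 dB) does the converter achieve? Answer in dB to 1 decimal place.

Span: 6.87 V − (1.1 V) = 5.77 V.
Need 2^N ≥ 5.77 V / 132 µV = 43710 → N_min = 16.
Ideal SNR at N = 16: 6.02·16 + 1.76 = 98.1 dB.

98.1 dB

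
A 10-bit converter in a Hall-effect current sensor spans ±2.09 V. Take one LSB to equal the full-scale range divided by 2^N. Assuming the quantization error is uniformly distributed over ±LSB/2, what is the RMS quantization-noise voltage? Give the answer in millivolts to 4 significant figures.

1.178 mV

Range = 2.09 − (-2.09) = 4.18 V.
LSB = 4.18 V / 2^10 = 4.08203 mV.
V_rms = LSB/√12 = 4.08203 mV / √12 = 1.178 mV.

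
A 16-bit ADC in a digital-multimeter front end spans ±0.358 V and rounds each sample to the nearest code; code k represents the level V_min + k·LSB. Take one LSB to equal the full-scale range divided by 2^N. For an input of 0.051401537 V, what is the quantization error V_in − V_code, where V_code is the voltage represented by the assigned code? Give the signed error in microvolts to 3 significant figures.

Range = 0.358 − (-0.358) = 0.716 V. LSB = 0.716 V / 2^16 ≈ 10.93 µV.
Position in LSBs: (0.051401537 − (-0.358)) × 65536/0.716 = 37472.8200; rounding gives k = 37473.
Reconstructed level: -0.358 + 37473 × 0.716/65536 V = 0.051403503418 V.
e = 0.051401537 − (0.051403503418) = −1.97 µV.

−1.97 µV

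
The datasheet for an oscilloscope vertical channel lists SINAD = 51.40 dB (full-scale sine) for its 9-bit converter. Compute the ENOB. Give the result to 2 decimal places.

8.25 bits

Inverting SNR = 6.02 N + 1.76: N_eff = (51.40 − 1.76)/6.02 = 8.2458.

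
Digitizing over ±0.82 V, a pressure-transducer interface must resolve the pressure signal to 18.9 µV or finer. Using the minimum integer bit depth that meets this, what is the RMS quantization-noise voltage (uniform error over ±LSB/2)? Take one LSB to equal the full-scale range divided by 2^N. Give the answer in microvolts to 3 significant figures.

Span: 0.82 V − (-0.82 V) = 1.64 V.
Levels needed ≥ 1.64/18.9 µV = 86770. 2^17 = 131072 suffices, so N_min = 17.
LSB = 1.64 V / 2^17 = 12.512 µV.
RMS noise = LSB/√12 = 3.61 µV.

3.61 µV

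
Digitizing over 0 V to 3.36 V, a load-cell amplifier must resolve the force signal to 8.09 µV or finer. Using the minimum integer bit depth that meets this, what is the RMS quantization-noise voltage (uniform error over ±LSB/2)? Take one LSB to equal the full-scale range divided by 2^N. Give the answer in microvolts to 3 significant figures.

1.85 µV

Full-scale range = 3.36 V.
3.36 V / 8.09 µV = 415300. Since 2^18 = 262144 and 2^19 = 524288, N = 19.
Step size = 3.36/524288 V = 6.4087 µV.
V_rms = LSB/√12 = 1.85 µV.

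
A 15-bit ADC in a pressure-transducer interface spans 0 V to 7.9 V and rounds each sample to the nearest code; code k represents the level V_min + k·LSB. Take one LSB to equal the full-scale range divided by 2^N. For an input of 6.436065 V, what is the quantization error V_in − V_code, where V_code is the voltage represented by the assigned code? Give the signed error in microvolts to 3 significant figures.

Full-scale range = 7.9 V. LSB = 7.9 V / 2^15 ≈ 241.1 µV.
(V_in − V_min)/LSB = (6.436065 − (0)) × 32768/7.9 = 26695.8200 → nearest code k = 26696.
V_code = V_min + k × range/2^15 = 0 + 26696 × 7.9/32768 = 6.4361083984 V.
V_in − V_code = 6.436065 − (6.4361083984) = −43.4 µV.

−43.4 µV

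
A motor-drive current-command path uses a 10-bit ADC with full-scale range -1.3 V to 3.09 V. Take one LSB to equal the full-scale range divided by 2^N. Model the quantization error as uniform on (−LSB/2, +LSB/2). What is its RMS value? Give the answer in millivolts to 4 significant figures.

1.238 mV

Span: 3.09 V − (-1.3 V) = 4.39 V.
One LSB is 4.39 V / 1024 = 4.28711 mV.
For a uniform distribution on [−LSB/2, +LSB/2], V_rms = LSB/√12 = 4.28711 mV/3.4641 = 1.238 mV.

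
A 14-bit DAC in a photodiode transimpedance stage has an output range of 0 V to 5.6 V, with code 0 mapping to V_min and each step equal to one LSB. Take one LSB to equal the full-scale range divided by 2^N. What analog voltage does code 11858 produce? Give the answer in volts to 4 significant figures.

4.053 V

Full-scale range = 5.6 V. LSB = 5.6 V / 2^14.
V_out = 0 + 11858 × (5.6/16384) V
      = 0 + 4.05303 = 4.05303 V.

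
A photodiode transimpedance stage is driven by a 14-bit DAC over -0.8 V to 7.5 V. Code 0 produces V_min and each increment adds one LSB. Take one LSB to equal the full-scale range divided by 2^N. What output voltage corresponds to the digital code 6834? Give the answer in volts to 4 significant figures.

Range = 7.5 − (-0.8) = 8.3 V. LSB = 8.3 V / 2^14.
V_out = -0.8 + 6834 × (8.3/16384) V
      = -0.8 V + 3.46205 V = 2.66205 V.

2.662 V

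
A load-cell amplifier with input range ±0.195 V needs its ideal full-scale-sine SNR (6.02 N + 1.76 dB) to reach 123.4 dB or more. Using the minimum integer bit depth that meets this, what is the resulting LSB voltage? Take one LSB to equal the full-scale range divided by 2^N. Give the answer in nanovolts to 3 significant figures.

186 nV

Span: 0.195 V − (-0.195 V) = 0.39 V.
N ≥ (123.4 − 1.76)/6.02 = 20.206 → N_min = 21.
One LSB is 0.39 V / 2097152 = 186 nV.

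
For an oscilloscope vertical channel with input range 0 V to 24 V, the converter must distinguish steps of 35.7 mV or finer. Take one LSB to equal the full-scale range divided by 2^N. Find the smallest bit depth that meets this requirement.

Span = 24 V.
Required number of levels: 24/35.7 mV = 672.27; smallest N with 2^N ≥ that is 10.

10 bits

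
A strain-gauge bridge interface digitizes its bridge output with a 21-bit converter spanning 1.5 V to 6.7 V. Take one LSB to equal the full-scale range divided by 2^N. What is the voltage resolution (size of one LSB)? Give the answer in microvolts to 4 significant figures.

2.480 µV

The full-scale span is 6.7 − (1.5) = 5.2 V.
Number of codes = 2^21 = 2097152.
Step size = 5.2/2097152 V = 2.480 µV.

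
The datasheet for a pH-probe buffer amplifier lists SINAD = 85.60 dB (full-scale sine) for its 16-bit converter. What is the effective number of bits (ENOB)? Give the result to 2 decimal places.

ENOB = (85.60 − 1.76)/6.02 = 13.9269 bits.

13.93 bits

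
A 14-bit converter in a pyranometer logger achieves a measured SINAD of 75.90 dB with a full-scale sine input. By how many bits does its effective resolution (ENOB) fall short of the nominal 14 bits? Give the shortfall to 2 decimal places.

N_eff = (75.90 − 1.76)/6.02 = 12.3156 bits.
Shortfall = 14 − 12.3156 = 1.6844 bits.

1.68 bits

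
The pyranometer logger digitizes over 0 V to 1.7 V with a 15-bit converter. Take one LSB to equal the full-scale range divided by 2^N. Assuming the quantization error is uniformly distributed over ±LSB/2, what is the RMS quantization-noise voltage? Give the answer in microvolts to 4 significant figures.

14.98 µV

Span = 1.7 V.
Step size = 1.7/32768 V = 51.8799 µV.
V_rms = LSB/√12 = 51.8799 µV / √12 = 14.98 µV.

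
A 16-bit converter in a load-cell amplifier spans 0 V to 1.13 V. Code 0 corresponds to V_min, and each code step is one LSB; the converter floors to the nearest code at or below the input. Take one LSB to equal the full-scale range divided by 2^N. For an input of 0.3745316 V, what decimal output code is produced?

Range is 1.13 V. LSB = 1.13 V / 2^16 ≈ 17.24 µV.
(V_in − V_min) × 2^16/range = (0.3745316 − (0)) × 65536/1.13 = 21721.507.
Floor → code = 21721.

21721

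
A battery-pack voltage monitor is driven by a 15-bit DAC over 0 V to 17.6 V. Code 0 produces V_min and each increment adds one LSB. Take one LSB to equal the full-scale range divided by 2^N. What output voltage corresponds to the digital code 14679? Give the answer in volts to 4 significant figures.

7.884 V

V_FS = 17.6 V. LSB = 17.6 V / 2^15.
V_out = V_min + code × LSB = 0 V + 14679 × 17.6 V / 32768
      = 0 + 7.88423 = 7.88423 V.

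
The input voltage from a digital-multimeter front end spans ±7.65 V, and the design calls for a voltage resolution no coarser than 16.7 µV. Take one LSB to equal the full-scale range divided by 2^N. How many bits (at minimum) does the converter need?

Span: 7.65 V − (-7.65 V) = 15.3 V.
15.3 V / 16.7 µV = 916200. Since 2^19 = 524288 and 2^20 = 1048576, N = 20.

20 bits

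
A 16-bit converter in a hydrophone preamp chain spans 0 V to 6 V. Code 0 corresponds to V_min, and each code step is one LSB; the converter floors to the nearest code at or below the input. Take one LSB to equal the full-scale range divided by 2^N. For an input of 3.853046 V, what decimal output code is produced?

V_FS = 6 V. LSB = 6 V / 2^16 ≈ 91.55 µV.
code = ⌊(V_in − V_min)/LSB⌋ = ⌊(V_in − V_min) × 2^16 / range⌋
     = ⌊(3.853046 − (0)) × 65536 / 6⌋ = ⌊3.853046 × 65536/6⌋
     = ⌊42085.537⌋ = 42085.

42085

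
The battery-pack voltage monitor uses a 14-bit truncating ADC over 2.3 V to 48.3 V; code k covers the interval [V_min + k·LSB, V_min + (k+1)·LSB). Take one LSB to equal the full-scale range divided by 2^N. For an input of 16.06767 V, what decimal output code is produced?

The full-scale span is 48.3 − (2.3) = 46 V. LSB = 46 V / 2^14 ≈ 2.808 mV.
(V_in − V_min) × 2^14/range = (16.06767 − (2.3)) × 16384/46 = 4903.685.
Floor → code = 4903.

4903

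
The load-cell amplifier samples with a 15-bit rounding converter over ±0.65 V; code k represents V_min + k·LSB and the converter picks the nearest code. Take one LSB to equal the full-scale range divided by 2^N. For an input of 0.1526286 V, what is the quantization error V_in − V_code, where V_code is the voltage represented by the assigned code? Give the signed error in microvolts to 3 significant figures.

+7.14 µV

Full-scale range = 0.65 V − (-0.65 V) = 1.3 V. LSB = 1.3 V / 2^15 ≈ 39.67 µV.
(0.1526286 − (-0.65)) / LSB = 0.8026286 × 32768/1.3 = 20231.1800. Nearest integer: k = 20231.
V_code = V_min + k × range/2^15 = -0.65 + 20231 × 1.3/32768 = 0.15262145996 V.
e = 0.1526286 − (0.15262145996) = +7.14 µV.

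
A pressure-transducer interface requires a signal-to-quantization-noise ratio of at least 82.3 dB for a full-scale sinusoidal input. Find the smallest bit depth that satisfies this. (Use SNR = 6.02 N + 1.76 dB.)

14 bits

N ≥ (82.3 − 1.76)/6.02 = 13.379 → N_min = 14.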